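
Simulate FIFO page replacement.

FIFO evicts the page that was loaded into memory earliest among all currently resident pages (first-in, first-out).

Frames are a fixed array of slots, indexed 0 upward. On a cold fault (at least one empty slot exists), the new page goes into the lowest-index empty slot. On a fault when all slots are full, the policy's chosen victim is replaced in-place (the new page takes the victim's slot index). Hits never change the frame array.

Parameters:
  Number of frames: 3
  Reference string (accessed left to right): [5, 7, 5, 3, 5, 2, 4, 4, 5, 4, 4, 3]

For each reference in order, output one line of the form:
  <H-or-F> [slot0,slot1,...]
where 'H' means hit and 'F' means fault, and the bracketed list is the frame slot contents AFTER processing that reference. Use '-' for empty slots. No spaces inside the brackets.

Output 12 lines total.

F [5,-,-]
F [5,7,-]
H [5,7,-]
F [5,7,3]
H [5,7,3]
F [2,7,3]
F [2,4,3]
H [2,4,3]
F [2,4,5]
H [2,4,5]
H [2,4,5]
F [3,4,5]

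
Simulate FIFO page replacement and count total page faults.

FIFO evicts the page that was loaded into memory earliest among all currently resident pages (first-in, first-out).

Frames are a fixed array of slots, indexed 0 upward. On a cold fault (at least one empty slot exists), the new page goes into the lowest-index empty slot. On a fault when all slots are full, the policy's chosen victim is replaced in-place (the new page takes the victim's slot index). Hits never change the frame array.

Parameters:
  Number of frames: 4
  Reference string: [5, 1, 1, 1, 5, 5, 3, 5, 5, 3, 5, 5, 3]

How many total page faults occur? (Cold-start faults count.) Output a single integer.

Answer: 3

Derivation:
Step 0: ref 5 → FAULT, frames=[5,-,-,-]
Step 1: ref 1 → FAULT, frames=[5,1,-,-]
Step 2: ref 1 → HIT, frames=[5,1,-,-]
Step 3: ref 1 → HIT, frames=[5,1,-,-]
Step 4: ref 5 → HIT, frames=[5,1,-,-]
Step 5: ref 5 → HIT, frames=[5,1,-,-]
Step 6: ref 3 → FAULT, frames=[5,1,3,-]
Step 7: ref 5 → HIT, frames=[5,1,3,-]
Step 8: ref 5 → HIT, frames=[5,1,3,-]
Step 9: ref 3 → HIT, frames=[5,1,3,-]
Step 10: ref 5 → HIT, frames=[5,1,3,-]
Step 11: ref 5 → HIT, frames=[5,1,3,-]
Step 12: ref 3 → HIT, frames=[5,1,3,-]
Total faults: 3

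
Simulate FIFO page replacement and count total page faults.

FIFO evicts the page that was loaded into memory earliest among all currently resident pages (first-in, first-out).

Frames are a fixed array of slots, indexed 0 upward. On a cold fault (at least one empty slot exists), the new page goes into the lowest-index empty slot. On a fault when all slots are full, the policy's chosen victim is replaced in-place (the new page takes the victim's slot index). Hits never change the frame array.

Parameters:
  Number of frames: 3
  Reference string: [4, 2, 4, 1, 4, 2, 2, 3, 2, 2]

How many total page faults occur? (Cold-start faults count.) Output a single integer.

Answer: 4

Derivation:
Step 0: ref 4 → FAULT, frames=[4,-,-]
Step 1: ref 2 → FAULT, frames=[4,2,-]
Step 2: ref 4 → HIT, frames=[4,2,-]
Step 3: ref 1 → FAULT, frames=[4,2,1]
Step 4: ref 4 → HIT, frames=[4,2,1]
Step 5: ref 2 → HIT, frames=[4,2,1]
Step 6: ref 2 → HIT, frames=[4,2,1]
Step 7: ref 3 → FAULT (evict 4), frames=[3,2,1]
Step 8: ref 2 → HIT, frames=[3,2,1]
Step 9: ref 2 → HIT, frames=[3,2,1]
Total faults: 4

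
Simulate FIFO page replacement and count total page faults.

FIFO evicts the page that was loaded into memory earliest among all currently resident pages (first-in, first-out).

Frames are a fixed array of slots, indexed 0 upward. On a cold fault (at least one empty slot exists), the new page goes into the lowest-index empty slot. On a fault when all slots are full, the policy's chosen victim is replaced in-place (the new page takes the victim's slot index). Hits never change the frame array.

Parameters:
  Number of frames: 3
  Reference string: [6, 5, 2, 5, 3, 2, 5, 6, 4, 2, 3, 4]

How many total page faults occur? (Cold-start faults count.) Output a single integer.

Step 0: ref 6 → FAULT, frames=[6,-,-]
Step 1: ref 5 → FAULT, frames=[6,5,-]
Step 2: ref 2 → FAULT, frames=[6,5,2]
Step 3: ref 5 → HIT, frames=[6,5,2]
Step 4: ref 3 → FAULT (evict 6), frames=[3,5,2]
Step 5: ref 2 → HIT, frames=[3,5,2]
Step 6: ref 5 → HIT, frames=[3,5,2]
Step 7: ref 6 → FAULT (evict 5), frames=[3,6,2]
Step 8: ref 4 → FAULT (evict 2), frames=[3,6,4]
Step 9: ref 2 → FAULT (evict 3), frames=[2,6,4]
Step 10: ref 3 → FAULT (evict 6), frames=[2,3,4]
Step 11: ref 4 → HIT, frames=[2,3,4]
Total faults: 8

Answer: 8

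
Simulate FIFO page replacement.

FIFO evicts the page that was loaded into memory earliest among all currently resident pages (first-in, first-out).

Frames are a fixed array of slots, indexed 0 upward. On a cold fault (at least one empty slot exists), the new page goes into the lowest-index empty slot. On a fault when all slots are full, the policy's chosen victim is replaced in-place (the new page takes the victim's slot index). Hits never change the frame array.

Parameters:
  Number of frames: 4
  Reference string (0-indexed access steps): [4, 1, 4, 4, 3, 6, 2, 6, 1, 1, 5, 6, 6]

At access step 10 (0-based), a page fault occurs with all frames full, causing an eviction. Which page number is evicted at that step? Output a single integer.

Answer: 1

Derivation:
Step 0: ref 4 -> FAULT, frames=[4,-,-,-]
Step 1: ref 1 -> FAULT, frames=[4,1,-,-]
Step 2: ref 4 -> HIT, frames=[4,1,-,-]
Step 3: ref 4 -> HIT, frames=[4,1,-,-]
Step 4: ref 3 -> FAULT, frames=[4,1,3,-]
Step 5: ref 6 -> FAULT, frames=[4,1,3,6]
Step 6: ref 2 -> FAULT, evict 4, frames=[2,1,3,6]
Step 7: ref 6 -> HIT, frames=[2,1,3,6]
Step 8: ref 1 -> HIT, frames=[2,1,3,6]
Step 9: ref 1 -> HIT, frames=[2,1,3,6]
Step 10: ref 5 -> FAULT, evict 1, frames=[2,5,3,6]
At step 10: evicted page 1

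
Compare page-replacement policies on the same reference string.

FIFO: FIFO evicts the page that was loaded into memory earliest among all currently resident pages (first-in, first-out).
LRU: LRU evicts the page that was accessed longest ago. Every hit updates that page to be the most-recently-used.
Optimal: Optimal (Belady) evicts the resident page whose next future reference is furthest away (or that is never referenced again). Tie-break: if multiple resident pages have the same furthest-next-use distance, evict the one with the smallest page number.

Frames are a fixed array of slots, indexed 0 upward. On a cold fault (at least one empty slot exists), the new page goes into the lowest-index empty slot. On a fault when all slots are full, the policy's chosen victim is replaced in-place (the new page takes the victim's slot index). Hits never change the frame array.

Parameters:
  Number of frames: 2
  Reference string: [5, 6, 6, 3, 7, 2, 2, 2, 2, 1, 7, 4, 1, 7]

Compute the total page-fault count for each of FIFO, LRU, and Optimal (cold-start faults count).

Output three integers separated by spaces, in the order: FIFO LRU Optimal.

--- FIFO ---
  step 0: ref 5 -> FAULT, frames=[5,-] (faults so far: 1)
  step 1: ref 6 -> FAULT, frames=[5,6] (faults so far: 2)
  step 2: ref 6 -> HIT, frames=[5,6] (faults so far: 2)
  step 3: ref 3 -> FAULT, evict 5, frames=[3,6] (faults so far: 3)
  step 4: ref 7 -> FAULT, evict 6, frames=[3,7] (faults so far: 4)
  step 5: ref 2 -> FAULT, evict 3, frames=[2,7] (faults so far: 5)
  step 6: ref 2 -> HIT, frames=[2,7] (faults so far: 5)
  step 7: ref 2 -> HIT, frames=[2,7] (faults so far: 5)
  step 8: ref 2 -> HIT, frames=[2,7] (faults so far: 5)
  step 9: ref 1 -> FAULT, evict 7, frames=[2,1] (faults so far: 6)
  step 10: ref 7 -> FAULT, evict 2, frames=[7,1] (faults so far: 7)
  step 11: ref 4 -> FAULT, evict 1, frames=[7,4] (faults so far: 8)
  step 12: ref 1 -> FAULT, evict 7, frames=[1,4] (faults so far: 9)
  step 13: ref 7 -> FAULT, evict 4, frames=[1,7] (faults so far: 10)
  FIFO total faults: 10
--- LRU ---
  step 0: ref 5 -> FAULT, frames=[5,-] (faults so far: 1)
  step 1: ref 6 -> FAULT, frames=[5,6] (faults so far: 2)
  step 2: ref 6 -> HIT, frames=[5,6] (faults so far: 2)
  step 3: ref 3 -> FAULT, evict 5, frames=[3,6] (faults so far: 3)
  step 4: ref 7 -> FAULT, evict 6, frames=[3,7] (faults so far: 4)
  step 5: ref 2 -> FAULT, evict 3, frames=[2,7] (faults so far: 5)
  step 6: ref 2 -> HIT, frames=[2,7] (faults so far: 5)
  step 7: ref 2 -> HIT, frames=[2,7] (faults so far: 5)
  step 8: ref 2 -> HIT, frames=[2,7] (faults so far: 5)
  step 9: ref 1 -> FAULT, evict 7, frames=[2,1] (faults so far: 6)
  step 10: ref 7 -> FAULT, evict 2, frames=[7,1] (faults so far: 7)
  step 11: ref 4 -> FAULT, evict 1, frames=[7,4] (faults so far: 8)
  step 12: ref 1 -> FAULT, evict 7, frames=[1,4] (faults so far: 9)
  step 13: ref 7 -> FAULT, evict 4, frames=[1,7] (faults so far: 10)
  LRU total faults: 10
--- Optimal ---
  step 0: ref 5 -> FAULT, frames=[5,-] (faults so far: 1)
  step 1: ref 6 -> FAULT, frames=[5,6] (faults so far: 2)
  step 2: ref 6 -> HIT, frames=[5,6] (faults so far: 2)
  step 3: ref 3 -> FAULT, evict 5, frames=[3,6] (faults so far: 3)
  step 4: ref 7 -> FAULT, evict 3, frames=[7,6] (faults so far: 4)
  step 5: ref 2 -> FAULT, evict 6, frames=[7,2] (faults so far: 5)
  step 6: ref 2 -> HIT, frames=[7,2] (faults so far: 5)
  step 7: ref 2 -> HIT, frames=[7,2] (faults so far: 5)
  step 8: ref 2 -> HIT, frames=[7,2] (faults so far: 5)
  step 9: ref 1 -> FAULT, evict 2, frames=[7,1] (faults so far: 6)
  step 10: ref 7 -> HIT, frames=[7,1] (faults so far: 6)
  step 11: ref 4 -> FAULT, evict 7, frames=[4,1] (faults so far: 7)
  step 12: ref 1 -> HIT, frames=[4,1] (faults so far: 7)
  step 13: ref 7 -> FAULT, evict 1, frames=[4,7] (faults so far: 8)
  Optimal total faults: 8

Answer: 10 10 8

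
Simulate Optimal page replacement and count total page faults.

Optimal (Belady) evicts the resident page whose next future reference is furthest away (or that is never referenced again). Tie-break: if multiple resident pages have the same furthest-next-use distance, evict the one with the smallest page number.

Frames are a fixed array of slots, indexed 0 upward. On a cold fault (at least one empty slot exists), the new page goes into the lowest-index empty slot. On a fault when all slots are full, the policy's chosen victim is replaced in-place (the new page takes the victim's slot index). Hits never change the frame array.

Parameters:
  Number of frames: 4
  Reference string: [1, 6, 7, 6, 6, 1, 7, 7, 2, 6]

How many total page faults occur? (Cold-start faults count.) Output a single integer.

Answer: 4

Derivation:
Step 0: ref 1 → FAULT, frames=[1,-,-,-]
Step 1: ref 6 → FAULT, frames=[1,6,-,-]
Step 2: ref 7 → FAULT, frames=[1,6,7,-]
Step 3: ref 6 → HIT, frames=[1,6,7,-]
Step 4: ref 6 → HIT, frames=[1,6,7,-]
Step 5: ref 1 → HIT, frames=[1,6,7,-]
Step 6: ref 7 → HIT, frames=[1,6,7,-]
Step 7: ref 7 → HIT, frames=[1,6,7,-]
Step 8: ref 2 → FAULT, frames=[1,6,7,2]
Step 9: ref 6 → HIT, frames=[1,6,7,2]
Total faults: 4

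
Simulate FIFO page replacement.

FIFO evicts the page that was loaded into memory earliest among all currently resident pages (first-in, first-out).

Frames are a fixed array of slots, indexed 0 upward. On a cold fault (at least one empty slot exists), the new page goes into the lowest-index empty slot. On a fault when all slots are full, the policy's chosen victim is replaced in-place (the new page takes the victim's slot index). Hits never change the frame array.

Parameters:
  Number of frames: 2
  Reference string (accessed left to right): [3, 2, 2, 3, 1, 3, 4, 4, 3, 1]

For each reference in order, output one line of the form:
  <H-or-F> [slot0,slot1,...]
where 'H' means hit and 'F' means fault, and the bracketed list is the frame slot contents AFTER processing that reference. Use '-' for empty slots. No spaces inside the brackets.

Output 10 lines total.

F [3,-]
F [3,2]
H [3,2]
H [3,2]
F [1,2]
F [1,3]
F [4,3]
H [4,3]
H [4,3]
F [4,1]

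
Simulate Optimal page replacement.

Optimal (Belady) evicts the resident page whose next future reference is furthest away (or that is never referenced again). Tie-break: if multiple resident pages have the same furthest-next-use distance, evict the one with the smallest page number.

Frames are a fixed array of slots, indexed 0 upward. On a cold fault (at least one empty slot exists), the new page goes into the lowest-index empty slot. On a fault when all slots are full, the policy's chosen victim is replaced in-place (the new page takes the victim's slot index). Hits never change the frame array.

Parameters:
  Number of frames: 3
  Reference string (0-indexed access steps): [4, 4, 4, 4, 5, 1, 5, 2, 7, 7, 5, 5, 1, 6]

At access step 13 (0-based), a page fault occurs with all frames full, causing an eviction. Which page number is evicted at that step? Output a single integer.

Step 0: ref 4 -> FAULT, frames=[4,-,-]
Step 1: ref 4 -> HIT, frames=[4,-,-]
Step 2: ref 4 -> HIT, frames=[4,-,-]
Step 3: ref 4 -> HIT, frames=[4,-,-]
Step 4: ref 5 -> FAULT, frames=[4,5,-]
Step 5: ref 1 -> FAULT, frames=[4,5,1]
Step 6: ref 5 -> HIT, frames=[4,5,1]
Step 7: ref 2 -> FAULT, evict 4, frames=[2,5,1]
Step 8: ref 7 -> FAULT, evict 2, frames=[7,5,1]
Step 9: ref 7 -> HIT, frames=[7,5,1]
Step 10: ref 5 -> HIT, frames=[7,5,1]
Step 11: ref 5 -> HIT, frames=[7,5,1]
Step 12: ref 1 -> HIT, frames=[7,5,1]
Step 13: ref 6 -> FAULT, evict 1, frames=[7,5,6]
At step 13: evicted page 1

Answer: 1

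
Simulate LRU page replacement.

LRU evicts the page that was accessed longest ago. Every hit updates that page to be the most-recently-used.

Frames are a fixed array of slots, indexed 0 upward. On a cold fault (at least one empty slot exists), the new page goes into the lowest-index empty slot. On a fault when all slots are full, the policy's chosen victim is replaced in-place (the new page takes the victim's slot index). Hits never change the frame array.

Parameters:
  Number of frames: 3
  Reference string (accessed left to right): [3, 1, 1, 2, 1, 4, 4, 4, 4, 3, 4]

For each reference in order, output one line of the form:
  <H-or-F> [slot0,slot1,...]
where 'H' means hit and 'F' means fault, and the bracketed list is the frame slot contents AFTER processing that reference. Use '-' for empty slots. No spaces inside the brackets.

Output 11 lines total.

F [3,-,-]
F [3,1,-]
H [3,1,-]
F [3,1,2]
H [3,1,2]
F [4,1,2]
H [4,1,2]
H [4,1,2]
H [4,1,2]
F [4,1,3]
H [4,1,3]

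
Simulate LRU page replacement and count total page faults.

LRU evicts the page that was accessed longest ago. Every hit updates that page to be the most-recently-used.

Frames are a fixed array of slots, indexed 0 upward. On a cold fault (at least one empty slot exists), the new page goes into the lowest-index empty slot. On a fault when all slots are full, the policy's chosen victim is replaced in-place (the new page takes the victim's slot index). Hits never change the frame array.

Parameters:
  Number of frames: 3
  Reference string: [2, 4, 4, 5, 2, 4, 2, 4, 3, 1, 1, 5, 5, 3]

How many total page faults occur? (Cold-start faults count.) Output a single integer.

Answer: 6

Derivation:
Step 0: ref 2 → FAULT, frames=[2,-,-]
Step 1: ref 4 → FAULT, frames=[2,4,-]
Step 2: ref 4 → HIT, frames=[2,4,-]
Step 3: ref 5 → FAULT, frames=[2,4,5]
Step 4: ref 2 → HIT, frames=[2,4,5]
Step 5: ref 4 → HIT, frames=[2,4,5]
Step 6: ref 2 → HIT, frames=[2,4,5]
Step 7: ref 4 → HIT, frames=[2,4,5]
Step 8: ref 3 → FAULT (evict 5), frames=[2,4,3]
Step 9: ref 1 → FAULT (evict 2), frames=[1,4,3]
Step 10: ref 1 → HIT, frames=[1,4,3]
Step 11: ref 5 → FAULT (evict 4), frames=[1,5,3]
Step 12: ref 5 → HIT, frames=[1,5,3]
Step 13: ref 3 → HIT, frames=[1,5,3]
Total faults: 6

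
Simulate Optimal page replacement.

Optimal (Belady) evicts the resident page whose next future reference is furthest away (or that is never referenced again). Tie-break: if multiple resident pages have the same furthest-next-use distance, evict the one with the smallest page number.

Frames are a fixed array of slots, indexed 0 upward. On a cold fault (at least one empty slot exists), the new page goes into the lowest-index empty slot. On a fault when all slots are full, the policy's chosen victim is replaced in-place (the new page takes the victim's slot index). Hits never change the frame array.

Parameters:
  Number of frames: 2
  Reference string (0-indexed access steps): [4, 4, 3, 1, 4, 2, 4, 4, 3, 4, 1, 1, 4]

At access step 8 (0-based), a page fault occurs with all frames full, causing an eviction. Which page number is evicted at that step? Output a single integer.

Step 0: ref 4 -> FAULT, frames=[4,-]
Step 1: ref 4 -> HIT, frames=[4,-]
Step 2: ref 3 -> FAULT, frames=[4,3]
Step 3: ref 1 -> FAULT, evict 3, frames=[4,1]
Step 4: ref 4 -> HIT, frames=[4,1]
Step 5: ref 2 -> FAULT, evict 1, frames=[4,2]
Step 6: ref 4 -> HIT, frames=[4,2]
Step 7: ref 4 -> HIT, frames=[4,2]
Step 8: ref 3 -> FAULT, evict 2, frames=[4,3]
At step 8: evicted page 2

Answer: 2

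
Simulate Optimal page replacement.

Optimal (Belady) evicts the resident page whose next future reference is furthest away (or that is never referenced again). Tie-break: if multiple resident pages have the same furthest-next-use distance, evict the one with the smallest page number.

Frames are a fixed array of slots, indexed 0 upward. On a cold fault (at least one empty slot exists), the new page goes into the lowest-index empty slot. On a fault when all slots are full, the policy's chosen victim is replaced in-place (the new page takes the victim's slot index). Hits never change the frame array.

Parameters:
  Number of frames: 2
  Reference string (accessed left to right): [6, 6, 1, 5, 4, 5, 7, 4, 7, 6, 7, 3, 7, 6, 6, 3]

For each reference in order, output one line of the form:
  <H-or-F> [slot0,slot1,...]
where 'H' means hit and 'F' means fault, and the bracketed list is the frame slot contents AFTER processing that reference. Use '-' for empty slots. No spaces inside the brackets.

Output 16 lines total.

F [6,-]
H [6,-]
F [6,1]
F [6,5]
F [4,5]
H [4,5]
F [4,7]
H [4,7]
H [4,7]
F [6,7]
H [6,7]
F [3,7]
H [3,7]
F [3,6]
H [3,6]
H [3,6]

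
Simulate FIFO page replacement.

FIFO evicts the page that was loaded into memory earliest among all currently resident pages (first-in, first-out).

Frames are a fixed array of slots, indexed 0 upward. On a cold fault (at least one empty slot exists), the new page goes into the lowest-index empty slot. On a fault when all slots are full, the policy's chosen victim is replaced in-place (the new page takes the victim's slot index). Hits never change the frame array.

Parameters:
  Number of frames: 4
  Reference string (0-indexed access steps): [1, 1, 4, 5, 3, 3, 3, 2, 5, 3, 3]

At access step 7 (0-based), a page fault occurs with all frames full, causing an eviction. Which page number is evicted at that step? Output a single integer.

Answer: 1

Derivation:
Step 0: ref 1 -> FAULT, frames=[1,-,-,-]
Step 1: ref 1 -> HIT, frames=[1,-,-,-]
Step 2: ref 4 -> FAULT, frames=[1,4,-,-]
Step 3: ref 5 -> FAULT, frames=[1,4,5,-]
Step 4: ref 3 -> FAULT, frames=[1,4,5,3]
Step 5: ref 3 -> HIT, frames=[1,4,5,3]
Step 6: ref 3 -> HIT, frames=[1,4,5,3]
Step 7: ref 2 -> FAULT, evict 1, frames=[2,4,5,3]
At step 7: evicted page 1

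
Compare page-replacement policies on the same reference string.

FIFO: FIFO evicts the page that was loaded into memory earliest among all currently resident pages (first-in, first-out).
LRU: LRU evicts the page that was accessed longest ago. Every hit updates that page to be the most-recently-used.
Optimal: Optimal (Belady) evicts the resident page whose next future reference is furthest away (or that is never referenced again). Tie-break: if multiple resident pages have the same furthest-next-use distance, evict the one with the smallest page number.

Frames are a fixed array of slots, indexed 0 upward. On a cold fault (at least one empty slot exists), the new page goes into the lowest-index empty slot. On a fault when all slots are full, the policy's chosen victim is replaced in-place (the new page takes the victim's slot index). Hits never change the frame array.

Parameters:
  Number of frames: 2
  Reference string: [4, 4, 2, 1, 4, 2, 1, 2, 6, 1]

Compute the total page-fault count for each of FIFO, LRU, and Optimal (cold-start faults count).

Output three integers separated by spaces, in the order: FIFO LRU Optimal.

--- FIFO ---
  step 0: ref 4 -> FAULT, frames=[4,-] (faults so far: 1)
  step 1: ref 4 -> HIT, frames=[4,-] (faults so far: 1)
  step 2: ref 2 -> FAULT, frames=[4,2] (faults so far: 2)
  step 3: ref 1 -> FAULT, evict 4, frames=[1,2] (faults so far: 3)
  step 4: ref 4 -> FAULT, evict 2, frames=[1,4] (faults so far: 4)
  step 5: ref 2 -> FAULT, evict 1, frames=[2,4] (faults so far: 5)
  step 6: ref 1 -> FAULT, evict 4, frames=[2,1] (faults so far: 6)
  step 7: ref 2 -> HIT, frames=[2,1] (faults so far: 6)
  step 8: ref 6 -> FAULT, evict 2, frames=[6,1] (faults so far: 7)
  step 9: ref 1 -> HIT, frames=[6,1] (faults so far: 7)
  FIFO total faults: 7
--- LRU ---
  step 0: ref 4 -> FAULT, frames=[4,-] (faults so far: 1)
  step 1: ref 4 -> HIT, frames=[4,-] (faults so far: 1)
  step 2: ref 2 -> FAULT, frames=[4,2] (faults so far: 2)
  step 3: ref 1 -> FAULT, evict 4, frames=[1,2] (faults so far: 3)
  step 4: ref 4 -> FAULT, evict 2, frames=[1,4] (faults so far: 4)
  step 5: ref 2 -> FAULT, evict 1, frames=[2,4] (faults so far: 5)
  step 6: ref 1 -> FAULT, evict 4, frames=[2,1] (faults so far: 6)
  step 7: ref 2 -> HIT, frames=[2,1] (faults so far: 6)
  step 8: ref 6 -> FAULT, evict 1, frames=[2,6] (faults so far: 7)
  step 9: ref 1 -> FAULT, evict 2, frames=[1,6] (faults so far: 8)
  LRU total faults: 8
--- Optimal ---
  step 0: ref 4 -> FAULT, frames=[4,-] (faults so far: 1)
  step 1: ref 4 -> HIT, frames=[4,-] (faults so far: 1)
  step 2: ref 2 -> FAULT, frames=[4,2] (faults so far: 2)
  step 3: ref 1 -> FAULT, evict 2, frames=[4,1] (faults so far: 3)
  step 4: ref 4 -> HIT, frames=[4,1] (faults so far: 3)
  step 5: ref 2 -> FAULT, evict 4, frames=[2,1] (faults so far: 4)
  step 6: ref 1 -> HIT, frames=[2,1] (faults so far: 4)
  step 7: ref 2 -> HIT, frames=[2,1] (faults so far: 4)
  step 8: ref 6 -> FAULT, evict 2, frames=[6,1] (faults so far: 5)
  step 9: ref 1 -> HIT, frames=[6,1] (faults so far: 5)
  Optimal total faults: 5

Answer: 7 8 5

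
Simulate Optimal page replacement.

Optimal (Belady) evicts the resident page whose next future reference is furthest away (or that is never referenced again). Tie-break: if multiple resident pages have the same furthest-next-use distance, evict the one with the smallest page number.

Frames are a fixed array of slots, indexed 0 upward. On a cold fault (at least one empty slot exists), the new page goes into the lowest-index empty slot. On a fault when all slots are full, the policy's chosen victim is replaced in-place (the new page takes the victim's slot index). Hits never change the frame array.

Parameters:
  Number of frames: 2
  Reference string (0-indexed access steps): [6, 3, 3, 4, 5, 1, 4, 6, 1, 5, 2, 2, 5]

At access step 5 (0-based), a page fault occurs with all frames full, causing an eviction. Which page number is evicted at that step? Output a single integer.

Step 0: ref 6 -> FAULT, frames=[6,-]
Step 1: ref 3 -> FAULT, frames=[6,3]
Step 2: ref 3 -> HIT, frames=[6,3]
Step 3: ref 4 -> FAULT, evict 3, frames=[6,4]
Step 4: ref 5 -> FAULT, evict 6, frames=[5,4]
Step 5: ref 1 -> FAULT, evict 5, frames=[1,4]
At step 5: evicted page 5

Answer: 5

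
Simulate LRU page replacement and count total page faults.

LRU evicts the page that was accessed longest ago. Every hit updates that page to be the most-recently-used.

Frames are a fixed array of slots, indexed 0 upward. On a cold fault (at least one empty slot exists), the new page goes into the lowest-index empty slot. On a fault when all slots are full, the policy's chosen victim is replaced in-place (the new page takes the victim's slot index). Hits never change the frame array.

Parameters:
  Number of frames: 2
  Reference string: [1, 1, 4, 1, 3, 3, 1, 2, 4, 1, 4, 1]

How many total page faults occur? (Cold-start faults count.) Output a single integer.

Answer: 6

Derivation:
Step 0: ref 1 → FAULT, frames=[1,-]
Step 1: ref 1 → HIT, frames=[1,-]
Step 2: ref 4 → FAULT, frames=[1,4]
Step 3: ref 1 → HIT, frames=[1,4]
Step 4: ref 3 → FAULT (evict 4), frames=[1,3]
Step 5: ref 3 → HIT, frames=[1,3]
Step 6: ref 1 → HIT, frames=[1,3]
Step 7: ref 2 → FAULT (evict 3), frames=[1,2]
Step 8: ref 4 → FAULT (evict 1), frames=[4,2]
Step 9: ref 1 → FAULT (evict 2), frames=[4,1]
Step 10: ref 4 → HIT, frames=[4,1]
Step 11: ref 1 → HIT, frames=[4,1]
Total faults: 6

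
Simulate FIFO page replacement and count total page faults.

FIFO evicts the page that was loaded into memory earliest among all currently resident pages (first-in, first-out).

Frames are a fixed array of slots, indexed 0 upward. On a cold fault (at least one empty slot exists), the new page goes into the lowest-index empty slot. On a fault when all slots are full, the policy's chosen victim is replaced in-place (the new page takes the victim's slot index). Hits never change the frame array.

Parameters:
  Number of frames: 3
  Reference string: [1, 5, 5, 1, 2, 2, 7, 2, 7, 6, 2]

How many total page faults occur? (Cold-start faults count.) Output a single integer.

Step 0: ref 1 → FAULT, frames=[1,-,-]
Step 1: ref 5 → FAULT, frames=[1,5,-]
Step 2: ref 5 → HIT, frames=[1,5,-]
Step 3: ref 1 → HIT, frames=[1,5,-]
Step 4: ref 2 → FAULT, frames=[1,5,2]
Step 5: ref 2 → HIT, frames=[1,5,2]
Step 6: ref 7 → FAULT (evict 1), frames=[7,5,2]
Step 7: ref 2 → HIT, frames=[7,5,2]
Step 8: ref 7 → HIT, frames=[7,5,2]
Step 9: ref 6 → FAULT (evict 5), frames=[7,6,2]
Step 10: ref 2 → HIT, frames=[7,6,2]
Total faults: 5

Answer: 5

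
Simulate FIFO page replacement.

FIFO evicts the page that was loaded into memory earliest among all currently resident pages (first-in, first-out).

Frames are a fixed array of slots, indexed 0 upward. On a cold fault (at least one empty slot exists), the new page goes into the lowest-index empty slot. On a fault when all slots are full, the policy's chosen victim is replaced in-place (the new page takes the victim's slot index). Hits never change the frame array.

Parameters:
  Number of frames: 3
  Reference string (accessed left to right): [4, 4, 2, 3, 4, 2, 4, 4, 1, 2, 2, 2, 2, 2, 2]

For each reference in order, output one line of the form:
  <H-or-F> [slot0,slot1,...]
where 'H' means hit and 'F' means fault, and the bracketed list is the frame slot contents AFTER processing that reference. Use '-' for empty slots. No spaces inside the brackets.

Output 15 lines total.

F [4,-,-]
H [4,-,-]
F [4,2,-]
F [4,2,3]
H [4,2,3]
H [4,2,3]
H [4,2,3]
H [4,2,3]
F [1,2,3]
H [1,2,3]
H [1,2,3]
H [1,2,3]
H [1,2,3]
H [1,2,3]
H [1,2,3]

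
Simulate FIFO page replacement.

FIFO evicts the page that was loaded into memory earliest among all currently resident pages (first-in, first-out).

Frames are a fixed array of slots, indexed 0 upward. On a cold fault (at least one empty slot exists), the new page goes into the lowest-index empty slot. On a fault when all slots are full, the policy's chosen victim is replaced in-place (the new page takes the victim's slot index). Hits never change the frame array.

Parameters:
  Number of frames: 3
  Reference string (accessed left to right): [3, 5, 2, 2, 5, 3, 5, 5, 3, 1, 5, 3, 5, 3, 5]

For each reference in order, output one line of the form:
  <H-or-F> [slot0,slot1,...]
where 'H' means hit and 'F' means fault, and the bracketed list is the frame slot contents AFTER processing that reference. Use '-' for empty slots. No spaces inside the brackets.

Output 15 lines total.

F [3,-,-]
F [3,5,-]
F [3,5,2]
H [3,5,2]
H [3,5,2]
H [3,5,2]
H [3,5,2]
H [3,5,2]
H [3,5,2]
F [1,5,2]
H [1,5,2]
F [1,3,2]
F [1,3,5]
H [1,3,5]
H [1,3,5]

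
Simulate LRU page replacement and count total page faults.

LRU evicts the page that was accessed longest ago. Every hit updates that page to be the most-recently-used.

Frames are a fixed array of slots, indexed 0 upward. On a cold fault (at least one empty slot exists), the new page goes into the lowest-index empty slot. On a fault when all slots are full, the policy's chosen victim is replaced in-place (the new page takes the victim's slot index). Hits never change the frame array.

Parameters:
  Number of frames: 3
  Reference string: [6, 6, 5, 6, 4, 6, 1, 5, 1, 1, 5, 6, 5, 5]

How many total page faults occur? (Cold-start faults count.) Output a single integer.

Answer: 5

Derivation:
Step 0: ref 6 → FAULT, frames=[6,-,-]
Step 1: ref 6 → HIT, frames=[6,-,-]
Step 2: ref 5 → FAULT, frames=[6,5,-]
Step 3: ref 6 → HIT, frames=[6,5,-]
Step 4: ref 4 → FAULT, frames=[6,5,4]
Step 5: ref 6 → HIT, frames=[6,5,4]
Step 6: ref 1 → FAULT (evict 5), frames=[6,1,4]
Step 7: ref 5 → FAULT (evict 4), frames=[6,1,5]
Step 8: ref 1 → HIT, frames=[6,1,5]
Step 9: ref 1 → HIT, frames=[6,1,5]
Step 10: ref 5 → HIT, frames=[6,1,5]
Step 11: ref 6 → HIT, frames=[6,1,5]
Step 12: ref 5 → HIT, frames=[6,1,5]
Step 13: ref 5 → HIT, frames=[6,1,5]
Total faults: 5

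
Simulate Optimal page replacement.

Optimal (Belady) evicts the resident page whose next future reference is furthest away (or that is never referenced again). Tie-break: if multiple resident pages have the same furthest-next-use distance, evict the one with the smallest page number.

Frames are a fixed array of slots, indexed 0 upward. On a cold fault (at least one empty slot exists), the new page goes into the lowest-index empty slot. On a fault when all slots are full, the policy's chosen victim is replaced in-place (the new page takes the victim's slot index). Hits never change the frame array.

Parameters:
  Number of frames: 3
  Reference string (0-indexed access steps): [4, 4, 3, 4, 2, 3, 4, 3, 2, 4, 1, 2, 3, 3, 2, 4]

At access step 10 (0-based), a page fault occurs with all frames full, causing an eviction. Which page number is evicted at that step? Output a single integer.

Answer: 4

Derivation:
Step 0: ref 4 -> FAULT, frames=[4,-,-]
Step 1: ref 4 -> HIT, frames=[4,-,-]
Step 2: ref 3 -> FAULT, frames=[4,3,-]
Step 3: ref 4 -> HIT, frames=[4,3,-]
Step 4: ref 2 -> FAULT, frames=[4,3,2]
Step 5: ref 3 -> HIT, frames=[4,3,2]
Step 6: ref 4 -> HIT, frames=[4,3,2]
Step 7: ref 3 -> HIT, frames=[4,3,2]
Step 8: ref 2 -> HIT, frames=[4,3,2]
Step 9: ref 4 -> HIT, frames=[4,3,2]
Step 10: ref 1 -> FAULT, evict 4, frames=[1,3,2]
At step 10: evicted page 4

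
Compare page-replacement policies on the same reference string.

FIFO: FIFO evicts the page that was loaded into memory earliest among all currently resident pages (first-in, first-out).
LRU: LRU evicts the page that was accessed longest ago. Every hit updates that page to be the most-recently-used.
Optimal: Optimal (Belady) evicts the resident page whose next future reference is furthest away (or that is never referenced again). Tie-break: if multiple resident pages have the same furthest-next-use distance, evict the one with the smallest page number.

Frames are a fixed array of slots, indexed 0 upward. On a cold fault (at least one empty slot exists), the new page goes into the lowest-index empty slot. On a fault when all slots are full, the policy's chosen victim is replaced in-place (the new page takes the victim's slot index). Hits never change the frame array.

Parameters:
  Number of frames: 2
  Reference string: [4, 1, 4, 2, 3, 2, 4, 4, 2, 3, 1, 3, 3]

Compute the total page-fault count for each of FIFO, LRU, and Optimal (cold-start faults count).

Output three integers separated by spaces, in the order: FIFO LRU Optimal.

--- FIFO ---
  step 0: ref 4 -> FAULT, frames=[4,-] (faults so far: 1)
  step 1: ref 1 -> FAULT, frames=[4,1] (faults so far: 2)
  step 2: ref 4 -> HIT, frames=[4,1] (faults so far: 2)
  step 3: ref 2 -> FAULT, evict 4, frames=[2,1] (faults so far: 3)
  step 4: ref 3 -> FAULT, evict 1, frames=[2,3] (faults so far: 4)
  step 5: ref 2 -> HIT, frames=[2,3] (faults so far: 4)
  step 6: ref 4 -> FAULT, evict 2, frames=[4,3] (faults so far: 5)
  step 7: ref 4 -> HIT, frames=[4,3] (faults so far: 5)
  step 8: ref 2 -> FAULT, evict 3, frames=[4,2] (faults so far: 6)
  step 9: ref 3 -> FAULT, evict 4, frames=[3,2] (faults so far: 7)
  step 10: ref 1 -> FAULT, evict 2, frames=[3,1] (faults so far: 8)
  step 11: ref 3 -> HIT, frames=[3,1] (faults so far: 8)
  step 12: ref 3 -> HIT, frames=[3,1] (faults so far: 8)
  FIFO total faults: 8
--- LRU ---
  step 0: ref 4 -> FAULT, frames=[4,-] (faults so far: 1)
  step 1: ref 1 -> FAULT, frames=[4,1] (faults so far: 2)
  step 2: ref 4 -> HIT, frames=[4,1] (faults so far: 2)
  step 3: ref 2 -> FAULT, evict 1, frames=[4,2] (faults so far: 3)
  step 4: ref 3 -> FAULT, evict 4, frames=[3,2] (faults so far: 4)
  step 5: ref 2 -> HIT, frames=[3,2] (faults so far: 4)
  step 6: ref 4 -> FAULT, evict 3, frames=[4,2] (faults so far: 5)
  step 7: ref 4 -> HIT, frames=[4,2] (faults so far: 5)
  step 8: ref 2 -> HIT, frames=[4,2] (faults so far: 5)
  step 9: ref 3 -> FAULT, evict 4, frames=[3,2] (faults so far: 6)
  step 10: ref 1 -> FAULT, evict 2, frames=[3,1] (faults so far: 7)
  step 11: ref 3 -> HIT, frames=[3,1] (faults so far: 7)
  step 12: ref 3 -> HIT, frames=[3,1] (faults so far: 7)
  LRU total faults: 7
--- Optimal ---
  step 0: ref 4 -> FAULT, frames=[4,-] (faults so far: 1)
  step 1: ref 1 -> FAULT, frames=[4,1] (faults so far: 2)
  step 2: ref 4 -> HIT, frames=[4,1] (faults so far: 2)
  step 3: ref 2 -> FAULT, evict 1, frames=[4,2] (faults so far: 3)
  step 4: ref 3 -> FAULT, evict 4, frames=[3,2] (faults so far: 4)
  step 5: ref 2 -> HIT, frames=[3,2] (faults so far: 4)
  step 6: ref 4 -> FAULT, evict 3, frames=[4,2] (faults so far: 5)
  step 7: ref 4 -> HIT, frames=[4,2] (faults so far: 5)
  step 8: ref 2 -> HIT, frames=[4,2] (faults so far: 5)
  step 9: ref 3 -> FAULT, evict 2, frames=[4,3] (faults so far: 6)
  step 10: ref 1 -> FAULT, evict 4, frames=[1,3] (faults so far: 7)
  step 11: ref 3 -> HIT, frames=[1,3] (faults so far: 7)
  step 12: ref 3 -> HIT, frames=[1,3] (faults so far: 7)
  Optimal total faults: 7

Answer: 8 7 7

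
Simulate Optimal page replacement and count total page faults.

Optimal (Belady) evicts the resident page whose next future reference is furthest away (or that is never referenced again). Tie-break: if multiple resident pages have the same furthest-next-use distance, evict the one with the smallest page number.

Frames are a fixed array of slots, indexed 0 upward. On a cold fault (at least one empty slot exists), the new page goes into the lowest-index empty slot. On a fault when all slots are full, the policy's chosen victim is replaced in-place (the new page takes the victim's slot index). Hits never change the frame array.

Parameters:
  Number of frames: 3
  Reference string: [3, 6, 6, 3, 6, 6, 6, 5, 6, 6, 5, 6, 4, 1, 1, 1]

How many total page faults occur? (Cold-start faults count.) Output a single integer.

Answer: 5

Derivation:
Step 0: ref 3 → FAULT, frames=[3,-,-]
Step 1: ref 6 → FAULT, frames=[3,6,-]
Step 2: ref 6 → HIT, frames=[3,6,-]
Step 3: ref 3 → HIT, frames=[3,6,-]
Step 4: ref 6 → HIT, frames=[3,6,-]
Step 5: ref 6 → HIT, frames=[3,6,-]
Step 6: ref 6 → HIT, frames=[3,6,-]
Step 7: ref 5 → FAULT, frames=[3,6,5]
Step 8: ref 6 → HIT, frames=[3,6,5]
Step 9: ref 6 → HIT, frames=[3,6,5]
Step 10: ref 5 → HIT, frames=[3,6,5]
Step 11: ref 6 → HIT, frames=[3,6,5]
Step 12: ref 4 → FAULT (evict 3), frames=[4,6,5]
Step 13: ref 1 → FAULT (evict 4), frames=[1,6,5]
Step 14: ref 1 → HIT, frames=[1,6,5]
Step 15: ref 1 → HIT, frames=[1,6,5]
Total faults: 5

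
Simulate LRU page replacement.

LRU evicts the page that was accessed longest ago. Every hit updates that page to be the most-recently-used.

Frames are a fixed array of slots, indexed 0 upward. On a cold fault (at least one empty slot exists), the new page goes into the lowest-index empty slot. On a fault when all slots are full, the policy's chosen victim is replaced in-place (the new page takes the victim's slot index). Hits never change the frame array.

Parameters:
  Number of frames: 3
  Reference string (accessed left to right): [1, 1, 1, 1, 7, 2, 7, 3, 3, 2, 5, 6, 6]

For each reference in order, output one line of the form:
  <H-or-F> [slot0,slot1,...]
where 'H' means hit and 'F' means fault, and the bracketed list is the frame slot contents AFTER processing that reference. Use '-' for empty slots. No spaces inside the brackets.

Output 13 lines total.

F [1,-,-]
H [1,-,-]
H [1,-,-]
H [1,-,-]
F [1,7,-]
F [1,7,2]
H [1,7,2]
F [3,7,2]
H [3,7,2]
H [3,7,2]
F [3,5,2]
F [6,5,2]
H [6,5,2]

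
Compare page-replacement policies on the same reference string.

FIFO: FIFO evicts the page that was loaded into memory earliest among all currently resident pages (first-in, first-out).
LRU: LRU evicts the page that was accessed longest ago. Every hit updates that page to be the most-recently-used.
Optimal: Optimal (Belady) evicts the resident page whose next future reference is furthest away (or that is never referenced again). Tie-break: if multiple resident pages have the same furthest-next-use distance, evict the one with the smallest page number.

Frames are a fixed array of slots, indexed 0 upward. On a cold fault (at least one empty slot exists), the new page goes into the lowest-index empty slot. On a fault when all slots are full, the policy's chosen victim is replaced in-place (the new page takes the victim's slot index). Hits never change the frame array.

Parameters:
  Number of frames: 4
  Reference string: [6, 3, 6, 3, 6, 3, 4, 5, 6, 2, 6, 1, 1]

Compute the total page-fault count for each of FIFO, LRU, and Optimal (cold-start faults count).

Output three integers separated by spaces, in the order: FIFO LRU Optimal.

Answer: 7 6 6

Derivation:
--- FIFO ---
  step 0: ref 6 -> FAULT, frames=[6,-,-,-] (faults so far: 1)
  step 1: ref 3 -> FAULT, frames=[6,3,-,-] (faults so far: 2)
  step 2: ref 6 -> HIT, frames=[6,3,-,-] (faults so far: 2)
  step 3: ref 3 -> HIT, frames=[6,3,-,-] (faults so far: 2)
  step 4: ref 6 -> HIT, frames=[6,3,-,-] (faults so far: 2)
  step 5: ref 3 -> HIT, frames=[6,3,-,-] (faults so far: 2)
  step 6: ref 4 -> FAULT, frames=[6,3,4,-] (faults so far: 3)
  step 7: ref 5 -> FAULT, frames=[6,3,4,5] (faults so far: 4)
  step 8: ref 6 -> HIT, frames=[6,3,4,5] (faults so far: 4)
  step 9: ref 2 -> FAULT, evict 6, frames=[2,3,4,5] (faults so far: 5)
  step 10: ref 6 -> FAULT, evict 3, frames=[2,6,4,5] (faults so far: 6)
  step 11: ref 1 -> FAULT, evict 4, frames=[2,6,1,5] (faults so far: 7)
  step 12: ref 1 -> HIT, frames=[2,6,1,5] (faults so far: 7)
  FIFO total faults: 7
--- LRU ---
  step 0: ref 6 -> FAULT, frames=[6,-,-,-] (faults so far: 1)
  step 1: ref 3 -> FAULT, frames=[6,3,-,-] (faults so far: 2)
  step 2: ref 6 -> HIT, frames=[6,3,-,-] (faults so far: 2)
  step 3: ref 3 -> HIT, frames=[6,3,-,-] (faults so far: 2)
  step 4: ref 6 -> HIT, frames=[6,3,-,-] (faults so far: 2)
  step 5: ref 3 -> HIT, frames=[6,3,-,-] (faults so far: 2)
  step 6: ref 4 -> FAULT, frames=[6,3,4,-] (faults so far: 3)
  step 7: ref 5 -> FAULT, frames=[6,3,4,5] (faults so far: 4)
  step 8: ref 6 -> HIT, frames=[6,3,4,5] (faults so far: 4)
  step 9: ref 2 -> FAULT, evict 3, frames=[6,2,4,5] (faults so far: 5)
  step 10: ref 6 -> HIT, frames=[6,2,4,5] (faults so far: 5)
  step 11: ref 1 -> FAULT, evict 4, frames=[6,2,1,5] (faults so far: 6)
  step 12: ref 1 -> HIT, frames=[6,2,1,5] (faults so far: 6)
  LRU total faults: 6
--- Optimal ---
  step 0: ref 6 -> FAULT, frames=[6,-,-,-] (faults so far: 1)
  step 1: ref 3 -> FAULT, frames=[6,3,-,-] (faults so far: 2)
  step 2: ref 6 -> HIT, frames=[6,3,-,-] (faults so far: 2)
  step 3: ref 3 -> HIT, frames=[6,3,-,-] (faults so far: 2)
  step 4: ref 6 -> HIT, frames=[6,3,-,-] (faults so far: 2)
  step 5: ref 3 -> HIT, frames=[6,3,-,-] (faults so far: 2)
  step 6: ref 4 -> FAULT, frames=[6,3,4,-] (faults so far: 3)
  step 7: ref 5 -> FAULT, frames=[6,3,4,5] (faults so far: 4)
  step 8: ref 6 -> HIT, frames=[6,3,4,5] (faults so far: 4)
  step 9: ref 2 -> FAULT, evict 3, frames=[6,2,4,5] (faults so far: 5)
  step 10: ref 6 -> HIT, frames=[6,2,4,5] (faults so far: 5)
  step 11: ref 1 -> FAULT, evict 2, frames=[6,1,4,5] (faults so far: 6)
  step 12: ref 1 -> HIT, frames=[6,1,4,5] (faults so far: 6)
  Optimal total faults: 6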